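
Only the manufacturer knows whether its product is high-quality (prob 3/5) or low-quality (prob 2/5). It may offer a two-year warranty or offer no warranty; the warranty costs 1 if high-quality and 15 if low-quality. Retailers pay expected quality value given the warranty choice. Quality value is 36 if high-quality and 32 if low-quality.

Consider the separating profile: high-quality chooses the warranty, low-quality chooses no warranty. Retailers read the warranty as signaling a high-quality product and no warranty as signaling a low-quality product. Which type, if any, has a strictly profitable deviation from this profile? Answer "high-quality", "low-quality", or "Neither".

Neither

The warranty pays 36; no warranty pays 32.
high-quality: assigned the warranty, nets 36 − 1 = 35; deviating to no warranty nets 32.
low-quality: assigned no warranty, nets 32; deviating to the warranty nets 36 − 15 = 21.
Both types strictly prefer their assigned action; no profitable deviation.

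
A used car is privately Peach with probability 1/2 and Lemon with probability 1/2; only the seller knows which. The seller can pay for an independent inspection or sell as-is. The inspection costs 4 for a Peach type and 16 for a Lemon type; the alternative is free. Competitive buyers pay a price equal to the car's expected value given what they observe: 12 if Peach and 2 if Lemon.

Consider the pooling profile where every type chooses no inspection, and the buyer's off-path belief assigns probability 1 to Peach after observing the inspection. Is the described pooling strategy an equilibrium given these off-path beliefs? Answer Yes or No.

On path, the buyer holds the prior and pays 1/2·12 + 1/2·2 = 7. Off path (the inspection), believing Peach, it pays 12.
Peach: no inspection nets 7; the inspection nets 12 − 4 = 8. Peach would deviate.
Lemon: no inspection nets 7; the inspection nets 12 − 16 = -4. Lemon stays.
A type deviates, so pooling fails.

No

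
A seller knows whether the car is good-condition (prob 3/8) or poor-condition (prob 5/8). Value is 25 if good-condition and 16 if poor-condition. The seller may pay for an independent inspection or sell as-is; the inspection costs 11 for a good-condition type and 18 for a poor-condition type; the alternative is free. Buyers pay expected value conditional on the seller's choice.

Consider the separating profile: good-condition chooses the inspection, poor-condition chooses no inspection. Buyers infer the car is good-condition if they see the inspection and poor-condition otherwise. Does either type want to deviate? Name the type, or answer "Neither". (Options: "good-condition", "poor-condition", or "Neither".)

good-condition

The inspection pays 25; no inspection pays 16.
good-condition: assigned the inspection, nets 25 − 11 = 14; deviating to no inspection nets 16.
poor-condition: assigned no inspection, nets 16; deviating to the inspection nets 25 − 18 = 7.
The good-condition type gains 2 by deviating.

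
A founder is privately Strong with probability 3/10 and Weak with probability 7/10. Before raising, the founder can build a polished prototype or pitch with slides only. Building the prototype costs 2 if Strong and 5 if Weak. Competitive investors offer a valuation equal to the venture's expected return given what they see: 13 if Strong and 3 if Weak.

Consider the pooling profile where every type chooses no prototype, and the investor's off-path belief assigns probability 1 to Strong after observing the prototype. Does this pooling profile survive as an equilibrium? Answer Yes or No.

On path, the investor holds the prior and pays 3/10·13 + 7/10·3 = 6. Off path (the prototype), believing Strong, it pays 13.
Strong: no prototype nets 6; the prototype nets 13 − 2 = 11. Strong would deviate.
Weak: no prototype nets 6; the prototype nets 13 − 5 = 8. Weak would deviate.
A type deviates, so pooling fails.

No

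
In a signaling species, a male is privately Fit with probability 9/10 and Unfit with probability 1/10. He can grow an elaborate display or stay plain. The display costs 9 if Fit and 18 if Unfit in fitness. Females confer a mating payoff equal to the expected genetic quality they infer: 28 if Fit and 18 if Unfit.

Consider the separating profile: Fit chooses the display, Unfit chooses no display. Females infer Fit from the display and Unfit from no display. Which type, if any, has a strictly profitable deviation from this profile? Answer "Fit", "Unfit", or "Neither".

Neither

The display pays 28; no display pays 18.
Fit: assigned the display, nets 28 − 9 = 19; deviating to no display nets 18.
Unfit: assigned no display, nets 18; deviating to the display nets 28 − 18 = 10.
Both types strictly prefer their assigned action; no profitable deviation.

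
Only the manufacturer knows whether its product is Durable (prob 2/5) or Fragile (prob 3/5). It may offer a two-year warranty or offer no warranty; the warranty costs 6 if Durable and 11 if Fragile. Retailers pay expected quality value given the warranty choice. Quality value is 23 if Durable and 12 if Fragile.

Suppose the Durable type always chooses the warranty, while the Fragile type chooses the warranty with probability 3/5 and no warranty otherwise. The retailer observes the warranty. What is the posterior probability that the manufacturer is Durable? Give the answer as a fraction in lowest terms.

10/19

P(the warranty) = (2/5)·1 + (3/5)·(3/5) = 19/25.
By Bayes' rule, P(Durable | the warranty) = (2/5) / (19/25) = 10/19.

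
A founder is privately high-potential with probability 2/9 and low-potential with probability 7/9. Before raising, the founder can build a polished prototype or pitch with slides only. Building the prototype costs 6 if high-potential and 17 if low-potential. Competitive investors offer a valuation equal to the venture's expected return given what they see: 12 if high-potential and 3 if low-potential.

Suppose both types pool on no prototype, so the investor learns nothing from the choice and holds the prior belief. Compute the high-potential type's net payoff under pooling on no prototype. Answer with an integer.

5

Pooled valuation = 2/9·12 + 7/9·3 = 5.
high-potential pays no cost for no prototype, so net payoff = 5.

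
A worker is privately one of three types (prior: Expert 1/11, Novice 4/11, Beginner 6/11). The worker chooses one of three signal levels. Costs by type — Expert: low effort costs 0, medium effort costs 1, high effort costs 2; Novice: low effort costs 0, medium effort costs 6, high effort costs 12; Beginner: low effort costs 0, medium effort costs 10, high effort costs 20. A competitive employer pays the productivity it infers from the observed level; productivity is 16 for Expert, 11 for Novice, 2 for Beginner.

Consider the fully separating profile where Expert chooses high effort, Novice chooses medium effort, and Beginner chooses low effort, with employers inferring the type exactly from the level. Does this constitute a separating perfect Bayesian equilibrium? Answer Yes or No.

Separating wages: high effort → 16, medium effort → 11, low effort → 2.
Expert (assigned high effort): low effort: 2 − 0 = 2; medium effort: 11 − 1 = 10; high effort: 16 − 2 = 14. Expert stays.
Novice (assigned medium effort): low effort: 2 − 0 = 2; medium effort: 11 − 6 = 5; high effort: 16 − 12 = 4. Novice stays.
Beginner (assigned low effort): low effort: 2 − 0 = 2; medium effort: 11 − 10 = 1; high effort: 16 − 20 = -4. Beginner stays.
Every type prefers its assigned level; separation holds.

Yes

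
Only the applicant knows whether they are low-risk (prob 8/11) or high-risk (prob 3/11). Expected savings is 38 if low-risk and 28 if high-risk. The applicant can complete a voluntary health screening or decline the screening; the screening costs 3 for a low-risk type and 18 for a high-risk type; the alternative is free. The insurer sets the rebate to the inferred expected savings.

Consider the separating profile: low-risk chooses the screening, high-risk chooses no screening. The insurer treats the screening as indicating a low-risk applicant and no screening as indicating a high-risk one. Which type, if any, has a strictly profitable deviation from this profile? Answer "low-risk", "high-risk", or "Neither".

The screening pays 38; no screening pays 28.
low-risk: assigned the screening, nets 38 − 3 = 35; deviating to no screening nets 28.
high-risk: assigned no screening, nets 28; deviating to the screening nets 38 − 18 = 20.
Both types strictly prefer their assigned action; no profitable deviation.

Neither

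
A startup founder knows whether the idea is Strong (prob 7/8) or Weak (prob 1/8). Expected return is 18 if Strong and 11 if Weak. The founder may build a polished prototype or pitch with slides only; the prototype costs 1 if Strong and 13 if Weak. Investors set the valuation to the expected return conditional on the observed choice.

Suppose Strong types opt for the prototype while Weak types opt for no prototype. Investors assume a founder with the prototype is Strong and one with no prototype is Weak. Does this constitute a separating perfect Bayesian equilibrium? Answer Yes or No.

Yes

Under these beliefs, the prototype earns valuation 18 and no prototype earns valuation 11.
Strong: the prototype nets 18 − 1 = 17; no prototype nets 11. Strong prefers the prototype.
Weak: the prototype nets 18 − 13 = 5; no prototype nets 11. Weak prefers no prototype.
Neither type deviates, so the separating profile is an equilibrium.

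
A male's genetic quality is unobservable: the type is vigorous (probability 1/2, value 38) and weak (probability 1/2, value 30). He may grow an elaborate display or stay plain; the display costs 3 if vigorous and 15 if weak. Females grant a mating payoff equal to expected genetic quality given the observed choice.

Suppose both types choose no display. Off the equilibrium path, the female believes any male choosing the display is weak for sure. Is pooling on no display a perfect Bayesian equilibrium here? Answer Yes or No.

Yes

On path, the female holds the prior and pays 1/2·38 + 1/2·30 = 34. Off path (the display), believing weak, it pays 30.
vigorous: no display nets 34; the display nets 30 − 3 = 27. vigorous stays.
weak: no display nets 34; the display nets 30 − 15 = 15. weak stays.
No type deviates, so pooling is sustained.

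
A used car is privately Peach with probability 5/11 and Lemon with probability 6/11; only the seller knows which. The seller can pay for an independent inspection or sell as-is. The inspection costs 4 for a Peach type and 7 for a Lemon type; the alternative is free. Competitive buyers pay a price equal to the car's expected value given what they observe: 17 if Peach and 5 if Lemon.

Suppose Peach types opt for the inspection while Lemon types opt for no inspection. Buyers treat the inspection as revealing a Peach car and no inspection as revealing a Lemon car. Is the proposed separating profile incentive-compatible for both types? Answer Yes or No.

Under these beliefs, the inspection earns price 17 and no inspection earns price 5.
Peach: the inspection nets 17 − 4 = 13; no inspection nets 5. Peach prefers the inspection.
Lemon: the inspection nets 17 − 7 = 10; no inspection nets 5. Lemon would deviate to the inspection.
Lemon has a profitable deviation, so the profile is not an equilibrium.

No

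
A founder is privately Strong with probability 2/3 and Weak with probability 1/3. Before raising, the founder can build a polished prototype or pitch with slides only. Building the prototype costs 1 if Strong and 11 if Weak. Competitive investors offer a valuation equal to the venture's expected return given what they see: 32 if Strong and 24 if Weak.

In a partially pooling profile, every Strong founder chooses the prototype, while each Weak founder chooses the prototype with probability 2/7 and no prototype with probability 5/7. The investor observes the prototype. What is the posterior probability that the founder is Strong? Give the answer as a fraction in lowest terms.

P(the prototype) = (2/3)·1 + (1/3)·(2/7) = 16/21.
By Bayes' rule, P(Strong | the prototype) = (2/3) / (16/21) = 7/8.

7/8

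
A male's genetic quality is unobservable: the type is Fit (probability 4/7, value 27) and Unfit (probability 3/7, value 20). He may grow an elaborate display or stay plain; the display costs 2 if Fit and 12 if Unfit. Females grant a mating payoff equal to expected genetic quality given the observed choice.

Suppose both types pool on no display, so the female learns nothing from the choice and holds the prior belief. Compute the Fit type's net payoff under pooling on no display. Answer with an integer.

24

Pooled mating payoff = 4/7·27 + 3/7·20 = 24.
Fit pays no cost for no display, so net payoff = 24.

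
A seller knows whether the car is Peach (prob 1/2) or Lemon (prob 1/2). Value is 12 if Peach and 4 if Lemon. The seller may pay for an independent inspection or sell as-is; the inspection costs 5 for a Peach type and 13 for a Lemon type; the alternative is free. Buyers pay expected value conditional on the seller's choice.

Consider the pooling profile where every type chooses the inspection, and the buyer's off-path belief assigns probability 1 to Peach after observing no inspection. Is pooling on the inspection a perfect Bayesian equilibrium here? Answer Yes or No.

No

On path, the buyer holds the prior and pays 1/2·12 + 1/2·4 = 8. Off path (no inspection), believing Peach, it pays 12.
Peach: the inspection nets 8 − 5 = 3; no inspection nets 12. Peach would deviate.
Lemon: the inspection nets 8 − 13 = -5; no inspection nets 12. Lemon would deviate.
A type deviates, so pooling fails.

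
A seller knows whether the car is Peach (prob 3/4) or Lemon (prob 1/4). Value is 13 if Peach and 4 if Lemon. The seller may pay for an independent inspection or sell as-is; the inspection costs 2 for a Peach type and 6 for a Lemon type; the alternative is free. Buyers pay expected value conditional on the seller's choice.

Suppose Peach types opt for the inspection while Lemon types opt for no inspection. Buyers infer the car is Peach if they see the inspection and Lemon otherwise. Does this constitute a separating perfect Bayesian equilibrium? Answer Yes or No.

Under these beliefs, the inspection earns price 13 and no inspection earns price 4.
Peach: the inspection nets 13 − 2 = 11; no inspection nets 4. Peach prefers the inspection.
Lemon: the inspection nets 13 − 6 = 7; no inspection nets 4. Lemon would deviate to the inspection.
Lemon has a profitable deviation, so the profile is not an equilibrium.

No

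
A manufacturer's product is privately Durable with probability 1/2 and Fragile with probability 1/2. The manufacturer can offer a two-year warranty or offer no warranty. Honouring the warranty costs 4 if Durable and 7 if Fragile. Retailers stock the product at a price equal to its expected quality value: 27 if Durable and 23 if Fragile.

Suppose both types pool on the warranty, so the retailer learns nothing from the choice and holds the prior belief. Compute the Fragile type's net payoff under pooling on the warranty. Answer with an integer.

18

Pooled price = 1/2·27 + 1/2·23 = 25.
Fragile pays cost 7 for the warranty, so net payoff = 25 − 7 = 18.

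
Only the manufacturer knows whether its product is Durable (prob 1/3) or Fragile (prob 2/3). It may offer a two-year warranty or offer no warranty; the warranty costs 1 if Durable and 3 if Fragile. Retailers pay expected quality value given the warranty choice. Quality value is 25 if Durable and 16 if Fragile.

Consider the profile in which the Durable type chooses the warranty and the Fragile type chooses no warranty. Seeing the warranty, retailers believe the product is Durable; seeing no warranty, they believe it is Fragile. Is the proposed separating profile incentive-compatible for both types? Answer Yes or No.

Under these beliefs, the warranty earns price 25 and no warranty earns price 16.
Durable: the warranty nets 25 − 1 = 24; no warranty nets 16. Durable prefers the warranty.
Fragile: the warranty nets 25 − 3 = 22; no warranty nets 16. Fragile would deviate to the warranty.
Fragile has a profitable deviation, so the profile is not an equilibrium.

No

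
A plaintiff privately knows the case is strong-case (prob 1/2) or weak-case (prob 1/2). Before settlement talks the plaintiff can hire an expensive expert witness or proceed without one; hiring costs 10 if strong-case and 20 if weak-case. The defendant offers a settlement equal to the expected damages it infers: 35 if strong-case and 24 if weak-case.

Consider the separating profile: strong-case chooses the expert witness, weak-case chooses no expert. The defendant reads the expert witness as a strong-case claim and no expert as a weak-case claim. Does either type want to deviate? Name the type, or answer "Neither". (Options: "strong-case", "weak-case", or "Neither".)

Neither

The expert witness pays 35; no expert pays 24.
strong-case: assigned the expert witness, nets 35 − 10 = 25; deviating to no expert nets 24.
weak-case: assigned no expert, nets 24; deviating to the expert witness nets 35 − 20 = 15.
Both types strictly prefer their assigned action; no profitable deviation.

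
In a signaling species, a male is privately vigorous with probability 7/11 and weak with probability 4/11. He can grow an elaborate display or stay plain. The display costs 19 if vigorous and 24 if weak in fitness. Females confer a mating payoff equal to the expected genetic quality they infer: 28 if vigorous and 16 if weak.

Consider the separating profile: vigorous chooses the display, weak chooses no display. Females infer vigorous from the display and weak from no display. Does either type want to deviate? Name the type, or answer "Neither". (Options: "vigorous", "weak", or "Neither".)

vigorous

The display pays 28; no display pays 16.
vigorous: assigned the display, nets 28 − 19 = 9; deviating to no display nets 16.
weak: assigned no display, nets 16; deviating to the display nets 28 − 24 = 4.
The vigorous type gains 7 by deviating.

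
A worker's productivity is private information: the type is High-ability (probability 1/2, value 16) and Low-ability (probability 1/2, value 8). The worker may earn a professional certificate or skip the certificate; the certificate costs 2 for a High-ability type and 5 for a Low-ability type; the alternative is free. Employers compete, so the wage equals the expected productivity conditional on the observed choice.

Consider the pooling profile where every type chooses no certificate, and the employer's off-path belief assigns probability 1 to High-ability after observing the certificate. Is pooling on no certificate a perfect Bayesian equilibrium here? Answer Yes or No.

No

On path, the employer holds the prior and pays 1/2·16 + 1/2·8 = 12. Off path (the certificate), believing High-ability, it pays 16.
High-ability: no certificate nets 12; the certificate nets 16 − 2 = 14. High-ability would deviate.
Low-ability: no certificate nets 12; the certificate nets 16 − 5 = 11. Low-ability stays.
A type deviates, so pooling fails.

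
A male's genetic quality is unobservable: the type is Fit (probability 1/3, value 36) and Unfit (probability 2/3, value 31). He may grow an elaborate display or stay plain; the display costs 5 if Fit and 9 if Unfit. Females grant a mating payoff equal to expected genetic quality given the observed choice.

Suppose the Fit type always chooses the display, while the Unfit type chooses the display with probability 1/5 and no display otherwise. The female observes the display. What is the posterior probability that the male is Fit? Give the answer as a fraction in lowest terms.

5/7

P(the display) = (1/3)·1 + (2/3)·(1/5) = 7/15.
By Bayes' rule, P(Fit | the display) = (1/3) / (7/15) = 5/7.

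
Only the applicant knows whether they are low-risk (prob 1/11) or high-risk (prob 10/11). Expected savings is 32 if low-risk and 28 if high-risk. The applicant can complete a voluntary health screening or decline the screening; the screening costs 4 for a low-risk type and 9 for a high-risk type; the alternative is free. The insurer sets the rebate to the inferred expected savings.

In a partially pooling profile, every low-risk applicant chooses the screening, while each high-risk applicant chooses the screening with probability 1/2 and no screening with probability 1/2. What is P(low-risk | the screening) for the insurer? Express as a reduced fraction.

1/6

P(the screening) = (1/11)·1 + (10/11)·(1/2) = 6/11.
By Bayes' rule, P(low-risk | the screening) = (1/11) / (6/11) = 1/6.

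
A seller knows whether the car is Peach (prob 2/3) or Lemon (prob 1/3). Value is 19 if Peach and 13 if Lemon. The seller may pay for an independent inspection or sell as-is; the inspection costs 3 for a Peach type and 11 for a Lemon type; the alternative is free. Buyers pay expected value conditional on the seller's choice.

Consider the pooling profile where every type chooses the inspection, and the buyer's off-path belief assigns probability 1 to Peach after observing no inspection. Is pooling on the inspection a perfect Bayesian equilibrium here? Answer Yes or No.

No

On path, the buyer holds the prior and pays 2/3·19 + 1/3·13 = 17. Off path (no inspection), believing Peach, it pays 19.
Peach: the inspection nets 17 − 3 = 14; no inspection nets 19. Peach would deviate.
Lemon: the inspection nets 17 − 11 = 6; no inspection nets 19. Lemon would deviate.
A type deviates, so pooling fails.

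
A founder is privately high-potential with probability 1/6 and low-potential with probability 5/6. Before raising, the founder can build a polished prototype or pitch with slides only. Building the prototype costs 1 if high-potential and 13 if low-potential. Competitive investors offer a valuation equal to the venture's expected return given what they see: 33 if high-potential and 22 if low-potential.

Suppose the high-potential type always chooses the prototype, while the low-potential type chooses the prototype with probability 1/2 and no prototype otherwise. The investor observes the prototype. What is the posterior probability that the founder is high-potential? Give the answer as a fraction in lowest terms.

P(the prototype) = (1/6)·1 + (5/6)·(1/2) = 7/12.
By Bayes' rule, P(high-potential | the prototype) = (1/6) / (7/12) = 2/7.

2/7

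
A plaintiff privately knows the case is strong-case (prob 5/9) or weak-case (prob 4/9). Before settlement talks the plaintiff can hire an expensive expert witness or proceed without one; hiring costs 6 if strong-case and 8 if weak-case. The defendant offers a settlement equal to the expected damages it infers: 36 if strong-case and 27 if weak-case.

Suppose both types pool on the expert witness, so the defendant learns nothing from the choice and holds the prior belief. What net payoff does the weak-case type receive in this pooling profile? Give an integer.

Pooled settlement = 5/9·36 + 4/9·27 = 32.
weak-case pays cost 8 for the expert witness, so net payoff = 32 − 8 = 24.

24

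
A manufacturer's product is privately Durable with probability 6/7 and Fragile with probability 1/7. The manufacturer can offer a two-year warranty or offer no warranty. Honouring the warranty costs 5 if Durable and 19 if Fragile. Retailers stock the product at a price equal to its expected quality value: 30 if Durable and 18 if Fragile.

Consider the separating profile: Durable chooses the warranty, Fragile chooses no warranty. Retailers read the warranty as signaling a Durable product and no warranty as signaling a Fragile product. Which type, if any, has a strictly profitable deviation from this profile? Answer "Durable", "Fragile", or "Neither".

The warranty pays 30; no warranty pays 18.
Durable: assigned the warranty, nets 30 − 5 = 25; deviating to no warranty nets 18.
Fragile: assigned no warranty, nets 18; deviating to the warranty nets 30 − 19 = 11.
Both types strictly prefer their assigned action; no profitable deviation.

Neither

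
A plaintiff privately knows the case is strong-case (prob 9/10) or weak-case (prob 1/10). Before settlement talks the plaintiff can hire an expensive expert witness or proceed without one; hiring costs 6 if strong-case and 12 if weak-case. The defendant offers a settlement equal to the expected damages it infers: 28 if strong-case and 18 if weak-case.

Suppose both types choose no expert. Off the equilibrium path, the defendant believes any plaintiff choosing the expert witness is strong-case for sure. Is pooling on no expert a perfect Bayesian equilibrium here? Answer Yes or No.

Yes

On path, the defendant holds the prior and pays 9/10·28 + 1/10·18 = 27. Off path (the expert witness), believing strong-case, it pays 28.
strong-case: no expert nets 27; the expert witness nets 28 − 6 = 22. strong-case stays.
weak-case: no expert nets 27; the expert witness nets 28 − 12 = 16. weak-case stays.
No type deviates, so pooling is sustained.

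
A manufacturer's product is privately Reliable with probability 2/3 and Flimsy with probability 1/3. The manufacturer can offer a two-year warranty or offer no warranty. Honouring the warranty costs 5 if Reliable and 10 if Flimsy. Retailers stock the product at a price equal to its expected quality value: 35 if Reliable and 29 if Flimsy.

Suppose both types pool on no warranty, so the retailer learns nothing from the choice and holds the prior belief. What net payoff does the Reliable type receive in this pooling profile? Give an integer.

33

Pooled price = 2/3·35 + 1/3·29 = 33.
Reliable pays no cost for no warranty, so net payoff = 33.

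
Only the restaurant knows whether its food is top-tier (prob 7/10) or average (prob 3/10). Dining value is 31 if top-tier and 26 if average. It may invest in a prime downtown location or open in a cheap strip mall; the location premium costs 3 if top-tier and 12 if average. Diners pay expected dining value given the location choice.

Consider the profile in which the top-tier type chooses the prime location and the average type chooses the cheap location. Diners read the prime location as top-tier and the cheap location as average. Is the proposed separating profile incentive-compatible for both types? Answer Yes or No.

Under these beliefs, the prime location earns price premium 31 and the cheap location earns price premium 26.
top-tier: the prime location nets 31 − 3 = 28; the cheap location nets 26. top-tier prefers the prime location.
average: the prime location nets 31 − 12 = 19; the cheap location nets 26. average prefers the cheap location.
Neither type deviates, so the separating profile is an equilibrium.

Yes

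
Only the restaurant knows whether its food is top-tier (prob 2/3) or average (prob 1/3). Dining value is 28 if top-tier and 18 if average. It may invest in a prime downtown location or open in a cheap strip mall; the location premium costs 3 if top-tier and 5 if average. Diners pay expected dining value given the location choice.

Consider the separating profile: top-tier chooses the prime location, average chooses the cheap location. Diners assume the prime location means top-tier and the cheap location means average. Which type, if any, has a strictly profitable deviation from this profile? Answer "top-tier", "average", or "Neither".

average

The prime location pays 28; the cheap location pays 18.
top-tier: assigned the prime location, nets 28 − 3 = 25; deviating to the cheap location nets 18.
average: assigned the cheap location, nets 18; deviating to the prime location nets 28 − 5 = 23.
The average type gains 5 by deviating.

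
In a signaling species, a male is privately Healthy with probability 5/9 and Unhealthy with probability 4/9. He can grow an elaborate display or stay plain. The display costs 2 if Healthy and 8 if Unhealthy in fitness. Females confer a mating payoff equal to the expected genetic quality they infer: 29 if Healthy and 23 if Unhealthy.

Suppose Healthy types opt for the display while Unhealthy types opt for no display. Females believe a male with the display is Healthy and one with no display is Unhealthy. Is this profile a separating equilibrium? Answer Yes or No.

Yes

Under these beliefs, the display earns mating payoff 29 and no display earns mating payoff 23.
Healthy: the display nets 29 − 2 = 27; no display nets 23. Healthy prefers the display.
Unhealthy: the display nets 29 − 8 = 21; no display nets 23. Unhealthy prefers no display.
Neither type deviates, so the separating profile is an equilibrium.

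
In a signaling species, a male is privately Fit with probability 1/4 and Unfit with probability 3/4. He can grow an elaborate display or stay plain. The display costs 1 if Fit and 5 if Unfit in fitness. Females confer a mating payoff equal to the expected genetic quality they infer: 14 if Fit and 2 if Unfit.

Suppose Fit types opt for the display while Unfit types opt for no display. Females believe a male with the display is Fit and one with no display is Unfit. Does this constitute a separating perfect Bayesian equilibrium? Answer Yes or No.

Under these beliefs, the display earns mating payoff 14 and no display earns mating payoff 2.
Fit: the display nets 14 − 1 = 13; no display nets 2. Fit prefers the display.
Unfit: the display nets 14 − 5 = 9; no display nets 2. Unfit would deviate to the display.
Unfit has a profitable deviation, so the profile is not an equilibrium.

No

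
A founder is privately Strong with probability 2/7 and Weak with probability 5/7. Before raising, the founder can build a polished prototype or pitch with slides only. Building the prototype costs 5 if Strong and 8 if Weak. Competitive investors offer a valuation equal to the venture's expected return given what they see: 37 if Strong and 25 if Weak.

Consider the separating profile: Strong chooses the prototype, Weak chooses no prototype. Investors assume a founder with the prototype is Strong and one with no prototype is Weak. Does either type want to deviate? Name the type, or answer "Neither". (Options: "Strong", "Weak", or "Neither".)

The prototype pays 37; no prototype pays 25.
Strong: assigned the prototype, nets 37 − 5 = 32; deviating to no prototype nets 25.
Weak: assigned no prototype, nets 25; deviating to the prototype nets 37 − 8 = 29.
The Weak type gains 4 by deviating.

Weak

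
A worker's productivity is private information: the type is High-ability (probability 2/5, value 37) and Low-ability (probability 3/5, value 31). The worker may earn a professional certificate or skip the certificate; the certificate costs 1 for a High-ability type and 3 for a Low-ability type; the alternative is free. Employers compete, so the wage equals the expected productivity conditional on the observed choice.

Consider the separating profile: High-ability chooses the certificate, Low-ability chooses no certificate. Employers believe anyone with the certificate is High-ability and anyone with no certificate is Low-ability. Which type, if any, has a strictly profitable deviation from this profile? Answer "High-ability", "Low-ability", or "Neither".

The certificate pays 37; no certificate pays 31.
High-ability: assigned the certificate, nets 37 − 1 = 36; deviating to no certificate nets 31.
Low-ability: assigned no certificate, nets 31; deviating to the certificate nets 37 − 3 = 34.
The Low-ability type gains 3 by deviating.

Low-ability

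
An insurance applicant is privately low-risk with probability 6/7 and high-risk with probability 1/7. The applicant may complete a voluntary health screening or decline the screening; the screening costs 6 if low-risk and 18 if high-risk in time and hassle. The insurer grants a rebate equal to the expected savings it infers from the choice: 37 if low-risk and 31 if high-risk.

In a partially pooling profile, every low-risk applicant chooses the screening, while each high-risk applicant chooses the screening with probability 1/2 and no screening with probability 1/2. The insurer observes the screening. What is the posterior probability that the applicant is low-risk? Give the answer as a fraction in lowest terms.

12/13

P(the screening) = (6/7)·1 + (1/7)·(1/2) = 13/14.
By Bayes' rule, P(low-risk | the screening) = (6/7) / (13/14) = 12/13.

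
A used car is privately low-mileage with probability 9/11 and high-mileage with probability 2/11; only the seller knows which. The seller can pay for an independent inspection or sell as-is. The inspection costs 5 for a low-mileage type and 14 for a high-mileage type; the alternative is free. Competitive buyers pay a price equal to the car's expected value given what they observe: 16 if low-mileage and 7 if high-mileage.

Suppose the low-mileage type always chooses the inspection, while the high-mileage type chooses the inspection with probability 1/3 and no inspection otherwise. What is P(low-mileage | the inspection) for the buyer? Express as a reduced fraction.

P(the inspection) = (9/11)·1 + (2/11)·(1/3) = 29/33.
By Bayes' rule, P(low-mileage | the inspection) = (9/11) / (29/33) = 27/29.

27/29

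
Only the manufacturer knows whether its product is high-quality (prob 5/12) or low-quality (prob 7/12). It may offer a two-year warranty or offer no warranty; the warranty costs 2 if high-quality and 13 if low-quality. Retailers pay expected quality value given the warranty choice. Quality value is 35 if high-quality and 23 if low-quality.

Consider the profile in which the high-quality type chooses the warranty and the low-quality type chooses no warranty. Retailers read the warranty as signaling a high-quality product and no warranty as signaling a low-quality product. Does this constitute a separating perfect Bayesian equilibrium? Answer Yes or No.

Under these beliefs, the warranty earns price 35 and no warranty earns price 23.
high-quality: the warranty nets 35 − 2 = 33; no warranty nets 23. high-quality prefers the warranty.
low-quality: the warranty nets 35 − 13 = 22; no warranty nets 23. low-quality prefers no warranty.
Neither type deviates, so the separating profile is an equilibrium.

Yes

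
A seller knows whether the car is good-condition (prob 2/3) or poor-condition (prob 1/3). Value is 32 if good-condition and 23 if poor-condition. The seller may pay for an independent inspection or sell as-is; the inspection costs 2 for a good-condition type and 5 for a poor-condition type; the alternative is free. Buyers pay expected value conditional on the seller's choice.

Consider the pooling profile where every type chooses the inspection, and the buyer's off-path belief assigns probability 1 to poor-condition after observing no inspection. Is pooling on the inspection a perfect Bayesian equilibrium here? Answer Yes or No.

Yes

On path, the buyer holds the prior and pays 2/3·32 + 1/3·23 = 29. Off path (no inspection), believing poor-condition, it pays 23.
good-condition: the inspection nets 29 − 2 = 27; no inspection nets 23. good-condition stays.
poor-condition: the inspection nets 29 − 5 = 24; no inspection nets 23. poor-condition stays.
No type deviates, so pooling is sustained.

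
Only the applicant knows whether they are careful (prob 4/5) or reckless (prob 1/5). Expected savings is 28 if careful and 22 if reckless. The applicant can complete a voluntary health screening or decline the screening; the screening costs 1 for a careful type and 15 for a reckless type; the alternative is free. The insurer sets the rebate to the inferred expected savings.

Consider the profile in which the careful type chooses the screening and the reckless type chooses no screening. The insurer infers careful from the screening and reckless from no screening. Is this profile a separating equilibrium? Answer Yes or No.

Under these beliefs, the screening earns rebate 28 and no screening earns rebate 22.
careful: the screening nets 28 − 1 = 27; no screening nets 22. careful prefers the screening.
reckless: the screening nets 28 − 15 = 13; no screening nets 22. reckless prefers no screening.
Neither type deviates, so the separating profile is an equilibrium.

Yes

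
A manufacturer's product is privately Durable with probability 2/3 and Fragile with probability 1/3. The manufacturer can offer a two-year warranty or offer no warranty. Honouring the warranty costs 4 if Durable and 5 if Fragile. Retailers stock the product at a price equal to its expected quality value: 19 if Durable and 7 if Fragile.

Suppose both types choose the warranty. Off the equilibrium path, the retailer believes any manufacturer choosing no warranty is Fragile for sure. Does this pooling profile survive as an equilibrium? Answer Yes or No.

On path, the retailer holds the prior and pays 2/3·19 + 1/3·7 = 15. Off path (no warranty), believing Fragile, it pays 7.
Durable: the warranty nets 15 − 4 = 11; no warranty nets 7. Durable stays.
Fragile: the warranty nets 15 − 5 = 10; no warranty nets 7. Fragile stays.
No type deviates, so pooling is sustained.

Yes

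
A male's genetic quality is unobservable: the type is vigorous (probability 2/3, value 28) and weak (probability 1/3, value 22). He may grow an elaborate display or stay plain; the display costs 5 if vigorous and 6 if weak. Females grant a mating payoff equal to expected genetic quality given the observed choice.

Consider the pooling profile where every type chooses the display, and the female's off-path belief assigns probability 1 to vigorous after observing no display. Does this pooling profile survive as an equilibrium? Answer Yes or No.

No

On path, the female holds the prior and pays 2/3·28 + 1/3·22 = 26. Off path (no display), believing vigorous, it pays 28.
vigorous: the display nets 26 − 5 = 21; no display nets 28. vigorous would deviate.
weak: the display nets 26 − 6 = 20; no display nets 28. weak would deviate.
A type deviates, so pooling fails.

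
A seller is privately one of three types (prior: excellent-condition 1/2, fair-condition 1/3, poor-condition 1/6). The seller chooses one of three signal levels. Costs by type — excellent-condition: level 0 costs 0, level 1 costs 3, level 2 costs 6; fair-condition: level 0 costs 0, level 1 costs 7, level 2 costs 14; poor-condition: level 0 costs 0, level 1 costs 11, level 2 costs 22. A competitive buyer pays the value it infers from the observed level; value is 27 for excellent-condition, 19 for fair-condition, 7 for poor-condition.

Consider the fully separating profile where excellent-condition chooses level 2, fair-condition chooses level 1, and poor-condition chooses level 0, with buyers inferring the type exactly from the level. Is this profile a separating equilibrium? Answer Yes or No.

No

Separating prices: level 2 → 27, level 1 → 19, level 0 → 7.
excellent-condition (assigned level 2): level 0: 7 − 0 = 7; level 1: 19 − 3 = 16; level 2: 27 − 6 = 21. excellent-condition stays.
fair-condition (assigned level 1): level 0: 7 − 0 = 7; level 1: 19 − 7 = 12; level 2: 27 − 14 = 13. fair-condition prefers level 2.
poor-condition (assigned level 0): level 0: 7 − 0 = 7; level 1: 19 − 11 = 8; level 2: 27 − 22 = 5. poor-condition prefers level 1.
At least one type deviates; the separating profile fails.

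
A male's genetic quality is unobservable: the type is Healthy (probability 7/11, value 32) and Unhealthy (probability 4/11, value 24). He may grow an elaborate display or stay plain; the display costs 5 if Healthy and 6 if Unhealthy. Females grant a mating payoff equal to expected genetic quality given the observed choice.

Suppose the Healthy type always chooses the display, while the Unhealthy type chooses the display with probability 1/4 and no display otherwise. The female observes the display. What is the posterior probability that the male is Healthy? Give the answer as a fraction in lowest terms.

P(the display) = (7/11)·1 + (4/11)·(1/4) = 8/11.
By Bayes' rule, P(Healthy | the display) = (7/11) / (8/11) = 7/8.

7/8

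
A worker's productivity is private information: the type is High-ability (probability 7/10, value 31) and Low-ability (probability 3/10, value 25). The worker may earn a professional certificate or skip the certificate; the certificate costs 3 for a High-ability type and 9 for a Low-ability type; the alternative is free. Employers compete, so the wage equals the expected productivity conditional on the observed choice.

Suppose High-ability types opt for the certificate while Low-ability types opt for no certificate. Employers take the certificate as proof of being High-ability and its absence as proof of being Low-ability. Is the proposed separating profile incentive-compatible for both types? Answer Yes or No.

Yes

Under these beliefs, the certificate earns wage 31 and no certificate earns wage 25.
High-ability: the certificate nets 31 − 3 = 28; no certificate nets 25. High-ability prefers the certificate.
Low-ability: the certificate nets 31 − 9 = 22; no certificate nets 25. Low-ability prefers no certificate.
Neither type deviates, so the separating profile is an equilibrium.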